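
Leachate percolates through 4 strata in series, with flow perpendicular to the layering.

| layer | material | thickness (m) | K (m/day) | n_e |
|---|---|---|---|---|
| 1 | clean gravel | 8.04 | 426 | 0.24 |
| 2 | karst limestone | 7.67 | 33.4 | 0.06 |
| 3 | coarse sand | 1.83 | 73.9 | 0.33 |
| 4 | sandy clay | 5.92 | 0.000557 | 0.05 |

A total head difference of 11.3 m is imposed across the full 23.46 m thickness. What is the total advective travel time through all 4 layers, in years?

With flow normal to the layers, continuity requires the same specific discharge q through every layer.
Σ(b_i/K_i) = 8.04/426 + 7.67/33.4 + 1.83/73.9 + 5.92/0.000557 = 10629 d.
q = Δh / Σ(b_i/K_i) = 11.3 / 10629 = 0.001063 m/day.
In each layer the seepage velocity is v_i = q/n_i, so the layer transit time is t_i = b_i·n_i / q:
  layer 1 (clean gravel): t_1 = 8.04 × 0.24 / 0.001063 = 1815 d
  layer 2 (karst limestone): t_2 = 7.67 × 0.06 / 0.001063 = 432.9 d
  layer 3 (coarse sand): t_3 = 1.83 × 0.33 / 0.001063 = 568.0 d
  layer 4 (sandy clay): t_4 = 5.92 × 0.05 / 0.001063 = 278.4 d
Total t = Σ t_i = 3094 days = 8.472 years.

8.47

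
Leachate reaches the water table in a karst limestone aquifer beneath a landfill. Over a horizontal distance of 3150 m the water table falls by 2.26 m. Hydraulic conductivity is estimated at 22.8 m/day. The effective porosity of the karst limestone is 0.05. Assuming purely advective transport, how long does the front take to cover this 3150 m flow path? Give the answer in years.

Hydraulic gradient i = Δh / L = 2.26 / 3150 = 0.0007175.
Darcy flux q = K · i = 22.80 × 0.0007175 = 0.01636 m/day.
Seepage velocity v = q / n_e = 0.01636 / 0.05 = 0.3272 m/day.
Travel time t = L / v = 3150 / 0.3272 = 9628 days = 26.36 years.

26.4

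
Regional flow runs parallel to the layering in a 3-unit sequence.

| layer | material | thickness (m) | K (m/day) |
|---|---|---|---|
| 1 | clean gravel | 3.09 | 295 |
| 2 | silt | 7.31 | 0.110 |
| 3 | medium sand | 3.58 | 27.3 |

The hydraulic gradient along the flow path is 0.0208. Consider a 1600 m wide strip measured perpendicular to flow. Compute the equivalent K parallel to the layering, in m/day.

Flow is parallel to layering, so each bed carries its own Darcy discharge and the transmissivities add.
Σ(K_i·b_i) = 295×3.09 + 0.110×7.31 + 27.3×3.58 = 1010 m²/day.
Total thickness b = 13.98 m, so K_eq = Σ(K_i·b_i)/b = 72.25 m/day.

72.3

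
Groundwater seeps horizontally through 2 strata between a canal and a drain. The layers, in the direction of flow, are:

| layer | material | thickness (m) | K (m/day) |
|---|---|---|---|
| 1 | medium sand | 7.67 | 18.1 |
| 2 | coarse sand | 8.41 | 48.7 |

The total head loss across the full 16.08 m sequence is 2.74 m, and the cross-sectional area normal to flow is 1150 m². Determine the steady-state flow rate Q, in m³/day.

5280

Flow is perpendicular to layering, so the layers act in series and the equivalent K is the thickness-weighted harmonic mean.
Total thickness L = 7.67 + 8.41 = 16.08 m.
Σ(b_i/K_i) = 7.67/18.1 + 8.41/48.7 = 0.5964 d.
K_eq = L / Σ(b_i/K_i) = 16.08 / 0.5964 = 26.96 m/day.
Q = K_eq · A · (Δh/L) = 26.96 × 1150 × (2.74/16.08) = 5283 m³/day.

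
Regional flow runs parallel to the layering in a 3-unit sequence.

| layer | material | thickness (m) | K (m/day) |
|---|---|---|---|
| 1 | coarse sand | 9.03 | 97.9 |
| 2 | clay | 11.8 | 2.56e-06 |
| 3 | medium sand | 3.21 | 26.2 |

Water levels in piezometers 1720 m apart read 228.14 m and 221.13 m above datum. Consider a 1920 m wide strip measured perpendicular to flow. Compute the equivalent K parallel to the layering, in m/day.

Flow is parallel to layering, so each bed carries its own Darcy discharge and the transmissivities add.
Σ(K_i·b_i) = 97.9×9.03 + 2.56e-06×11.8 + 26.2×3.21 = 968.1 m²/day.
Total thickness b = 24.04 m, so K_eq = Σ(K_i·b_i)/b = 40.27 m/day.

40.3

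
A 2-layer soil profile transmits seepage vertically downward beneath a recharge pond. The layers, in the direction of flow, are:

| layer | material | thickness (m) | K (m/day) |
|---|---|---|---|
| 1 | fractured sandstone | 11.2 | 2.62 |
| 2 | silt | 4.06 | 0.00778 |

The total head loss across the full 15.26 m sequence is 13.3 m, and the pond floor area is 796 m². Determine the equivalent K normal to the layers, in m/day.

Flow is perpendicular to layering, so the layers act in series and the equivalent K is the thickness-weighted harmonic mean.
Total thickness L = 11.2 + 4.06 = 15.26 m.
Σ(b_i/K_i) = 11.2/2.62 + 4.06/0.00778 = 526.1 d.
K_eq = L / Σ(b_i/K_i) = 15.26 / 526.1 = 0.02900 m/day.

0.0290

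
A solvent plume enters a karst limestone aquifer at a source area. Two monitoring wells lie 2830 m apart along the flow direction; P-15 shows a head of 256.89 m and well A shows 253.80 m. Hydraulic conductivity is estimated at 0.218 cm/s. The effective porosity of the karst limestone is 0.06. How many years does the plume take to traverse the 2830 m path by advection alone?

Convert K: 0.218 cm/s × 864 = 188.4 m/day.
Hydraulic gradient i = (256.89 − 253.80) / 2830 = 3.09 / 2830 = 0.001092.
Darcy flux q = K · i = 188.4 × 0.001092 = 0.2057 m/day.
Seepage velocity v = q / n_e = 0.2057 / 0.06 = 3.428 m/day.
Travel time t = L / v = 2830 / 3.428 = 825.6 days = 2.261 years.

2.26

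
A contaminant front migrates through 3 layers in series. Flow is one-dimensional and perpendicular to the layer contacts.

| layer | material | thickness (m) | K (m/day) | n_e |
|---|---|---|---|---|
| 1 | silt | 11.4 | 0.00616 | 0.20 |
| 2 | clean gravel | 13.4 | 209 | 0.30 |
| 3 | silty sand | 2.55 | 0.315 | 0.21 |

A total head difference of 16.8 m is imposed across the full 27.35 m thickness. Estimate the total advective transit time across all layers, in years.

2.07

With flow normal to the layers, continuity requires the same specific discharge q through every layer.
Σ(b_i/K_i) = 11.4/0.00616 + 13.4/209 + 2.55/0.315 = 1859 d.
q = Δh / Σ(b_i/K_i) = 16.8 / 1859 = 0.009038 m/day.
In each layer the seepage velocity is v_i = q/n_i, so the layer transit time is t_i = b_i·n_i / q:
  layer 1 (silt): t_1 = 11.4 × 0.20 / 0.009038 = 252.3 d
  layer 2 (clean gravel): t_2 = 13.4 × 0.30 / 0.009038 = 444.8 d
  layer 3 (silty sand): t_3 = 2.55 × 0.21 / 0.009038 = 59.25 d
Total t = Σ t_i = 756.3 days = 2.071 years.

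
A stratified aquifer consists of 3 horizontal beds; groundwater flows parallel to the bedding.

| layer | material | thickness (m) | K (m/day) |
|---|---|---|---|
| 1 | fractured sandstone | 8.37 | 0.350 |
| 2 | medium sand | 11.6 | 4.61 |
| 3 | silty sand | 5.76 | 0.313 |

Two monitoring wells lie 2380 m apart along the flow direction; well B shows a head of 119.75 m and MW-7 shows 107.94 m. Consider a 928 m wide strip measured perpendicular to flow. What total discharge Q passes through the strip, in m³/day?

268

Flow is parallel to layering, so each bed carries its own Darcy discharge and the transmissivities add.
Σ(K_i·b_i) = 0.350×8.37 + 4.61×11.6 + 0.313×5.76 = 58.21 m²/day.
Hydraulic gradient i = (119.75 − 107.94) / 2380 = 11.81 / 2380 = 0.004962.
Q = Σ(K_i·b_i) · W · i = 58.21 × 928 × 0.004962 = 268.0 m³/day.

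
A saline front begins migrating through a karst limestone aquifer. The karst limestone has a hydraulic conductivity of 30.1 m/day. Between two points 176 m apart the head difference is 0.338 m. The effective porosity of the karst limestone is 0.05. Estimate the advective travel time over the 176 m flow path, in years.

Hydraulic gradient i = Δh / L = 0.338 / 176 = 0.001920.
Darcy flux q = K · i = 30.10 × 0.001920 = 0.05781 m/day.
Seepage velocity v = q / n_e = 0.05781 / 0.05 = 1.156 m/day.
Travel time t = L / v = 176 / 1.156 = 152.2 days = 0.4168 years.

0.417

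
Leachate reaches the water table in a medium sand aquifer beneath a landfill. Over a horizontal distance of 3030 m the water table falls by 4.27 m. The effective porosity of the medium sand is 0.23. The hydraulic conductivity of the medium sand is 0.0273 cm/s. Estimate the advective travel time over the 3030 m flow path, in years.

57.4

Convert K: 0.0273 cm/s × 864 = 23.59 m/day.
Hydraulic gradient i = Δh / L = 4.27 / 3030 = 0.001409.
Darcy flux q = K · i = 23.59 × 0.001409 = 0.03324 m/day.
Seepage velocity v = q / n_e = 0.03324 / 0.23 = 0.1445 m/day.
Travel time t = L / v = 3030 / 0.1445 = 20966 days = 57.40 years.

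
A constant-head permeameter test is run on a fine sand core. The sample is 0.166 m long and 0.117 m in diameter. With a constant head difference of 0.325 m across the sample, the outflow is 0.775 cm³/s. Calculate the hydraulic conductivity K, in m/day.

3.18

Cross-sectional area A = π·(d/2)² = π × (0.117/2)² = 0.01075 m².
Convert discharge: 0.775 cm³/s = 7.750e-07 m³/s.
Darcy's law rearranged: K = Q·L / (A·Δh) = 7.750e-07 × 0.166 / (0.01075 × 0.325) = 3.682e-05 m/s = 3.181 m/day.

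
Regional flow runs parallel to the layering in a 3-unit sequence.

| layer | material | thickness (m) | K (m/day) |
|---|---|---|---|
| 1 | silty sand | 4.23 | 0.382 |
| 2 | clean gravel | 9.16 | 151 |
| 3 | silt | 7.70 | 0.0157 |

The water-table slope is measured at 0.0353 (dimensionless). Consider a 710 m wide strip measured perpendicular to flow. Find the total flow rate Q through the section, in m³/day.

34700

Flow is parallel to layering, so each bed carries its own Darcy discharge and the transmissivities add.
Σ(K_i·b_i) = 0.382×4.23 + 151×9.16 + 0.0157×7.70 = 1385 m²/day.
Hydraulic gradient i = 0.0353.
Q = Σ(K_i·b_i) · W · i = 1385 × 710 × 0.03530 = 34710 m³/day.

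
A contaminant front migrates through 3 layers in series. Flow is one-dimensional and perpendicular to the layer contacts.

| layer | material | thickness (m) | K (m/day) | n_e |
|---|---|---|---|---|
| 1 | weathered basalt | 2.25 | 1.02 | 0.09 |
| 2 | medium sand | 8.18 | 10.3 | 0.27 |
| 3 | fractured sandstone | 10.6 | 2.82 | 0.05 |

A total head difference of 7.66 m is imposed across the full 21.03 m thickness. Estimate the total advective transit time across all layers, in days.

2.60

With flow normal to the layers, continuity requires the same specific discharge q through every layer.
Σ(b_i/K_i) = 2.25/1.02 + 8.18/10.3 + 10.6/2.82 = 6.759 d.
q = Δh / Σ(b_i/K_i) = 7.66 / 6.759 = 1.133 m/day.
In each layer the seepage velocity is v_i = q/n_i, so the layer transit time is t_i = b_i·n_i / q:
  layer 1 (weathered basalt): t_1 = 2.25 × 0.09 / 1.133 = 0.1787 d
  layer 2 (medium sand): t_2 = 8.18 × 0.27 / 1.133 = 1.949 d
  layer 3 (fractured sandstone): t_3 = 10.6 × 0.05 / 1.133 = 0.4677 d
Total t = Σ t_i = 2.595 days.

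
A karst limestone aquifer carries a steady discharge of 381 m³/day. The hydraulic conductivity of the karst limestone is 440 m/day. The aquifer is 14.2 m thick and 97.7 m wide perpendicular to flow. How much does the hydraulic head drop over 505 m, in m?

0.315

Cross-sectional area A = 97.7 × 14.2 = 1387 m².
From Q = K·A·i, i = Q / (K·A) = 381 / (440.0 × 1387) = 0.0006242.
Head loss Δh = i · L = 0.0006242 × 505 = 0.3152 m.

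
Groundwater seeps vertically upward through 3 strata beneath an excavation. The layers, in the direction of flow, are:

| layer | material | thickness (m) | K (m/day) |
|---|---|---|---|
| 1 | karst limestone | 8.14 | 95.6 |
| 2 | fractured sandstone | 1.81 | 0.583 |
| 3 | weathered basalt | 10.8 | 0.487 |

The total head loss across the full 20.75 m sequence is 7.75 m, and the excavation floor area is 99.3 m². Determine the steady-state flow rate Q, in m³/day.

30.3

Flow is perpendicular to layering, so the layers act in series and the equivalent K is the thickness-weighted harmonic mean.
Total thickness L = 8.14 + 1.81 + 10.8 = 20.75 m.
Σ(b_i/K_i) = 8.14/95.6 + 1.81/0.583 + 10.8/0.487 = 25.37 d.
K_eq = L / Σ(b_i/K_i) = 20.75 / 25.37 = 0.8180 m/day.
Q = K_eq · A · (Δh/L) = 0.8180 × 99.3 × (7.75/20.75) = 30.34 m³/day.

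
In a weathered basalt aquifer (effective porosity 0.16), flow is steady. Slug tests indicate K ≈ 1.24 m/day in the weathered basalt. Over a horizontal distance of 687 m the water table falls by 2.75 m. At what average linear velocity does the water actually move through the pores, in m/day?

0.0310

Hydraulic gradient i = Δh / L = 2.75 / 687 = 0.004003.
Darcy flux q = K · i = 1.240 × 0.004003 = 0.004964 m/day.
Seepage velocity v = q / n_e = 0.004964 / 0.16 = 0.03102 m/day.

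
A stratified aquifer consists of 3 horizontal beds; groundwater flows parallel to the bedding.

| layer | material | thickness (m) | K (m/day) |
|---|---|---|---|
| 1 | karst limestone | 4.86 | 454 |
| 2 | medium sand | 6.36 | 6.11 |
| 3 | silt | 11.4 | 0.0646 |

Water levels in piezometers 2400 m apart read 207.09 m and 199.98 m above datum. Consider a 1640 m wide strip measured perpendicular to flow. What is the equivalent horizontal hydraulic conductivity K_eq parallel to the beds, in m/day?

Flow is parallel to layering, so each bed carries its own Darcy discharge and the transmissivities add.
Σ(K_i·b_i) = 454×4.86 + 6.11×6.36 + 0.0646×11.4 = 2246 m²/day.
Total thickness b = 22.62 m, so K_eq = Σ(K_i·b_i)/b = 99.29 m/day.

99.3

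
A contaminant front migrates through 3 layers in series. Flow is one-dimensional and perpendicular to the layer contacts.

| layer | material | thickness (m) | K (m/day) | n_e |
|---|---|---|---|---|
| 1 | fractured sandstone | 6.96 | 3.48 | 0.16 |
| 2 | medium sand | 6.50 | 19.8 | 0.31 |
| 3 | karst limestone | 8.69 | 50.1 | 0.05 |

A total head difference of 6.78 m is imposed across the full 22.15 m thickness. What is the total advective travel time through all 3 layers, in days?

With flow normal to the layers, continuity requires the same specific discharge q through every layer.
Σ(b_i/K_i) = 6.96/3.48 + 6.50/19.8 + 8.69/50.1 = 2.502 d.
q = Δh / Σ(b_i/K_i) = 6.78 / 2.502 = 2.710 m/day.
In each layer the seepage velocity is v_i = q/n_i, so the layer transit time is t_i = b_i·n_i / q:
  layer 1 (fractured sandstone): t_1 = 6.96 × 0.16 / 2.710 = 0.4109 d
  layer 2 (medium sand): t_2 = 6.50 × 0.31 / 2.710 = 0.7435 d
  layer 3 (karst limestone): t_3 = 8.69 × 0.05 / 2.710 = 0.1603 d
Total t = Σ t_i = 1.315 days.

1.31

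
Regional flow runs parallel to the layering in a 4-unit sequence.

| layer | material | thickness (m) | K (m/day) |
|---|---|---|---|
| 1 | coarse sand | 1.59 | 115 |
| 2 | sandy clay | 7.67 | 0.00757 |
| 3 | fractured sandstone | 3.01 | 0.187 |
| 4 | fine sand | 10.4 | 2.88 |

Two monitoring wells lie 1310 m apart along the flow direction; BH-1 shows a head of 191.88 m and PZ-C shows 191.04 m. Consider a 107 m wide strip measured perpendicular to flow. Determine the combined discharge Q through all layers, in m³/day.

14.6

Flow is parallel to layering, so each bed carries its own Darcy discharge and the transmissivities add.
Σ(K_i·b_i) = 115×1.59 + 0.00757×7.67 + 0.187×3.01 + 2.88×10.4 = 213.4 m²/day.
Hydraulic gradient i = (191.88 − 191.04) / 1310 = 0.84 / 1310 = 0.0006412.
Q = Σ(K_i·b_i) · W · i = 213.4 × 107 × 0.0006412 = 14.64 m³/day.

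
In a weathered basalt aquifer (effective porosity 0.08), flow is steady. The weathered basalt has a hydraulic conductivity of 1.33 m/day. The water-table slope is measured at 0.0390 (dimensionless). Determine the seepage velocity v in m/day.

Hydraulic gradient i = 0.0390.
Darcy flux q = K · i = 1.330 × 0.03900 = 0.05187 m/day.
Seepage velocity v = q / n_e = 0.05187 / 0.08 = 0.6484 m/day.

0.648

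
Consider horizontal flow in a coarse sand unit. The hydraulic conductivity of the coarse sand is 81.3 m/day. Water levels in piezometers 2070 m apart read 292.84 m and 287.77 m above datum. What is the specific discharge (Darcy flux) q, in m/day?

Hydraulic gradient i = (292.84 − 287.77) / 2070 = 5.07 / 2070 = 0.002449.
Specific discharge q = K · i = 81.30 × 0.002449 = 0.1991 m/day.

0.199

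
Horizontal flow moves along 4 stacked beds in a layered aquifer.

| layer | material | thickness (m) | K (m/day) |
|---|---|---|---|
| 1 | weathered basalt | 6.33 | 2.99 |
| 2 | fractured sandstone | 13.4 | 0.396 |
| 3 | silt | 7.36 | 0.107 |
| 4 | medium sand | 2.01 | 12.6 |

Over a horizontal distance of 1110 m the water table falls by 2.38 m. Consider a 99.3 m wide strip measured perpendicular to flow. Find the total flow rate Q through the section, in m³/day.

10.7

Flow is parallel to layering, so each bed carries its own Darcy discharge and the transmissivities add.
Σ(K_i·b_i) = 2.99×6.33 + 0.396×13.4 + 0.107×7.36 + 12.6×2.01 = 50.35 m²/day.
Hydraulic gradient i = Δh / L = 2.38 / 1110 = 0.002144.
Q = Σ(K_i·b_i) · W · i = 50.35 × 99.3 × 0.002144 = 10.72 m³/day.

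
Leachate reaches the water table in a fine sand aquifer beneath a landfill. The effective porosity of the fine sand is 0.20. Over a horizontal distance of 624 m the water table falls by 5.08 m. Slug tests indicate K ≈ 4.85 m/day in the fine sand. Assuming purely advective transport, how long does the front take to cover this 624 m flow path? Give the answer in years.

8.65

Hydraulic gradient i = Δh / L = 5.08 / 624 = 0.008141.
Darcy flux q = K · i = 4.850 × 0.008141 = 0.03948 m/day.
Seepage velocity v = q / n_e = 0.03948 / 0.20 = 0.1974 m/day.
Travel time t = L / v = 624 / 0.1974 = 3161 days = 8.654 years.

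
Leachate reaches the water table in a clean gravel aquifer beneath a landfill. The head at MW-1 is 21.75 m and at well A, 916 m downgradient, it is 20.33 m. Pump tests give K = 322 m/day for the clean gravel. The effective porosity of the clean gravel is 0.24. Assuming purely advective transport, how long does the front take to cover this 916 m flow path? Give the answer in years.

Hydraulic gradient i = (21.75 − 20.33) / 916 = 1.42 / 916 = 0.001550.
Darcy flux q = K · i = 322.0 × 0.001550 = 0.4992 m/day.
Seepage velocity v = q / n_e = 0.4992 / 0.24 = 2.080 m/day.
Travel time t = L / v = 916 / 2.080 = 440.4 days = 1.206 years.

1.21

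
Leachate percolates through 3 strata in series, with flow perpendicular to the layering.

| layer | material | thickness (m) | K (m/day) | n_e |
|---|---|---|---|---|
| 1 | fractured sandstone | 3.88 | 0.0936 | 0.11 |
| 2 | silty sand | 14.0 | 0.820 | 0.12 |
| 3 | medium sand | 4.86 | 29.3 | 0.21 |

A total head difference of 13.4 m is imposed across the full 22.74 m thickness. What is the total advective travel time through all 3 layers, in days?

With flow normal to the layers, continuity requires the same specific discharge q through every layer.
Σ(b_i/K_i) = 3.88/0.0936 + 14.0/0.820 + 4.86/29.3 = 58.69 d.
q = Δh / Σ(b_i/K_i) = 13.4 / 58.69 = 0.2283 m/day.
In each layer the seepage velocity is v_i = q/n_i, so the layer transit time is t_i = b_i·n_i / q:
  layer 1 (fractured sandstone): t_1 = 3.88 × 0.11 / 0.2283 = 1.869 d
  layer 2 (silty sand): t_2 = 14.0 × 0.12 / 0.2283 = 7.358 d
  layer 3 (medium sand): t_3 = 4.86 × 0.21 / 0.2283 = 4.470 d
Total t = Σ t_i = 13.70 days.

13.7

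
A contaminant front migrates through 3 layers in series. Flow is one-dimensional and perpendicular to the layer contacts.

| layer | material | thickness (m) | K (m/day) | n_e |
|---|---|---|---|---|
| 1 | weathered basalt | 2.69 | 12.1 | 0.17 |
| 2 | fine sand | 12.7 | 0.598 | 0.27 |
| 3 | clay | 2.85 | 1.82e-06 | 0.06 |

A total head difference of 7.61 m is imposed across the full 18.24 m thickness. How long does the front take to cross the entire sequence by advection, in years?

With flow normal to the layers, continuity requires the same specific discharge q through every layer.
Σ(b_i/K_i) = 2.69/12.1 + 12.7/0.598 + 2.85/1.82e-06 = 1.566e+06 d.
q = Δh / Σ(b_i/K_i) = 7.61 / 1.566e+06 = 4.860e-06 m/day.
In each layer the seepage velocity is v_i = q/n_i, so the layer transit time is t_i = b_i·n_i / q:
  layer 1 (weathered basalt): t_1 = 2.69 × 0.17 / 4.860e-06 = 94101 d
  layer 2 (fine sand): t_2 = 12.7 × 0.27 / 4.860e-06 = 7.056e+05 d
  layer 3 (clay): t_3 = 2.85 × 0.06 / 4.860e-06 = 35188 d
Total t = Σ t_i = 8.349e+05 days = 2286 years.

2290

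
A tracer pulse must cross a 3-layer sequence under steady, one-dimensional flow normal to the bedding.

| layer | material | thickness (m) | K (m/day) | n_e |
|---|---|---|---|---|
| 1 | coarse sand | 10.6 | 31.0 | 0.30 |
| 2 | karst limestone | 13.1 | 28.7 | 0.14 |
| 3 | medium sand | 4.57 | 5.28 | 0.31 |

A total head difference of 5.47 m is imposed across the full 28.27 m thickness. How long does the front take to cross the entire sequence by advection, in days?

With flow normal to the layers, continuity requires the same specific discharge q through every layer.
Σ(b_i/K_i) = 10.6/31.0 + 13.1/28.7 + 4.57/5.28 = 1.664 d.
q = Δh / Σ(b_i/K_i) = 5.47 / 1.664 = 3.287 m/day.
In each layer the seepage velocity is v_i = q/n_i, so the layer transit time is t_i = b_i·n_i / q:
  layer 1 (coarse sand): t_1 = 10.6 × 0.30 / 3.287 = 0.9673 d
  layer 2 (karst limestone): t_2 = 13.1 × 0.14 / 3.287 = 0.5579 d
  layer 3 (medium sand): t_3 = 4.57 × 0.31 / 3.287 = 0.4309 d
Total t = Σ t_i = 1.956 days.

1.96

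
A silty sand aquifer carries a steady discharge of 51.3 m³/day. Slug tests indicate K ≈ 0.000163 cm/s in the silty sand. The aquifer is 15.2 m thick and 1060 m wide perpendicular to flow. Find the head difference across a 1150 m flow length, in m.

Convert K: 0.000163 cm/s × 864 = 0.1408 m/day.
Cross-sectional area A = 1060 × 15.2 = 16112 m².
From Q = K·A·i, i = Q / (K·A) = 51.3 / (0.1408 × 16112) = 0.02261.
Head loss Δh = i · L = 0.02261 × 1150 = 26.00 m.

26.0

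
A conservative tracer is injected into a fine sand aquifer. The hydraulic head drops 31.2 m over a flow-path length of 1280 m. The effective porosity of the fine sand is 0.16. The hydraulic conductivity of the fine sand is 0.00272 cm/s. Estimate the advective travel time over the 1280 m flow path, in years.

Convert K: 0.00272 cm/s × 864 = 2.350 m/day.
Hydraulic gradient i = Δh / L = 31.2 / 1280 = 0.02438.
Darcy flux q = K · i = 2.350 × 0.02438 = 0.05728 m/day.
Seepage velocity v = q / n_e = 0.05728 / 0.16 = 0.3580 m/day.
Travel time t = L / v = 1280 / 0.3580 = 3575 days = 9.788 years.

9.79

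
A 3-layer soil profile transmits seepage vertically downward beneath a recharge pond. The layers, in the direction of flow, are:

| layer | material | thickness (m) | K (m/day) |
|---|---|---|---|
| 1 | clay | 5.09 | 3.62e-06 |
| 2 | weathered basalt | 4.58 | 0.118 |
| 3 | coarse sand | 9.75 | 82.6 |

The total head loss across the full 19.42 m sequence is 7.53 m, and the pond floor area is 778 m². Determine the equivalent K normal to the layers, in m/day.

Flow is perpendicular to layering, so the layers act in series and the equivalent K is the thickness-weighted harmonic mean.
Total thickness L = 5.09 + 4.58 + 9.75 = 19.42 m.
Σ(b_i/K_i) = 5.09/3.62e-06 + 4.58/0.118 + 9.75/82.6 = 1.406e+06 d.
K_eq = L / Σ(b_i/K_i) = 19.42 / 1.406e+06 = 1.381e-05 m/day.

1.38e-05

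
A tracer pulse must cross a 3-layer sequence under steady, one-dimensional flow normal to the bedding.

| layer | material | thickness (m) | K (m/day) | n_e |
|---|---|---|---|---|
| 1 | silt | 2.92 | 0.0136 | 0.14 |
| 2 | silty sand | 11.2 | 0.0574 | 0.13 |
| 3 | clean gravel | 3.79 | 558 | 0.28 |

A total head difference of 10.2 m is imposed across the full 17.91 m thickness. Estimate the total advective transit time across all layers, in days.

118

With flow normal to the layers, continuity requires the same specific discharge q through every layer.
Σ(b_i/K_i) = 2.92/0.0136 + 11.2/0.0574 + 3.79/558 = 409.8 d.
q = Δh / Σ(b_i/K_i) = 10.2 / 409.8 = 0.02489 m/day.
In each layer the seepage velocity is v_i = q/n_i, so the layer transit time is t_i = b_i·n_i / q:
  layer 1 (silt): t_1 = 2.92 × 0.14 / 0.02489 = 16.43 d
  layer 2 (silty sand): t_2 = 11.2 × 0.13 / 0.02489 = 58.50 d
  layer 3 (clean gravel): t_3 = 3.79 × 0.28 / 0.02489 = 42.64 d
Total t = Σ t_i = 117.6 days.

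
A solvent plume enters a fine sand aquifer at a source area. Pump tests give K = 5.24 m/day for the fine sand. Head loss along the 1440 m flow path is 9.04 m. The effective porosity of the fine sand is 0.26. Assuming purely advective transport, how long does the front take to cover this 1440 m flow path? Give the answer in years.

31.2

Hydraulic gradient i = Δh / L = 9.04 / 1440 = 0.006278.
Darcy flux q = K · i = 5.240 × 0.006278 = 0.03290 m/day.
Seepage velocity v = q / n_e = 0.03290 / 0.26 = 0.1265 m/day.
Travel time t = L / v = 1440 / 0.1265 = 11381 days = 31.16 years.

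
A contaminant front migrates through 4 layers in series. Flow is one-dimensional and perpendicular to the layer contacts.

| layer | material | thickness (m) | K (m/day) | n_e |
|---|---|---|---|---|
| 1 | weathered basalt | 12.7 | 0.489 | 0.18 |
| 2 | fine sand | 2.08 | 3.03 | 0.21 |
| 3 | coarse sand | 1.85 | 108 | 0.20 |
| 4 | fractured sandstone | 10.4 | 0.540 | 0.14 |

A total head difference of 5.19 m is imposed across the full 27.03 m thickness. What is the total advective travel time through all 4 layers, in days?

40.3

With flow normal to the layers, continuity requires the same specific discharge q through every layer.
Σ(b_i/K_i) = 12.7/0.489 + 2.08/3.03 + 1.85/108 + 10.4/0.540 = 45.93 d.
q = Δh / Σ(b_i/K_i) = 5.19 / 45.93 = 0.1130 m/day.
In each layer the seepage velocity is v_i = q/n_i, so the layer transit time is t_i = b_i·n_i / q:
  layer 1 (weathered basalt): t_1 = 12.7 × 0.18 / 0.1130 = 20.23 d
  layer 2 (fine sand): t_2 = 2.08 × 0.21 / 0.1130 = 3.866 d
  layer 3 (coarse sand): t_3 = 1.85 × 0.20 / 0.1130 = 3.275 d
  layer 4 (fractured sandstone): t_4 = 10.4 × 0.14 / 0.1130 = 12.89 d
Total t = Σ t_i = 40.26 days.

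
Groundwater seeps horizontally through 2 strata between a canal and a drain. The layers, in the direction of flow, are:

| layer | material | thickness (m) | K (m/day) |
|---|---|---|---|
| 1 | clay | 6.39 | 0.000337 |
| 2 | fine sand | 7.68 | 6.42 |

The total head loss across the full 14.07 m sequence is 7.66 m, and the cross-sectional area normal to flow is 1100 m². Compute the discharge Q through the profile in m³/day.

0.444

Flow is perpendicular to layering, so the layers act in series and the equivalent K is the thickness-weighted harmonic mean.
Total thickness L = 6.39 + 7.68 = 14.07 m.
Σ(b_i/K_i) = 6.39/0.000337 + 7.68/6.42 = 18963 d.
K_eq = L / Σ(b_i/K_i) = 14.07 / 18963 = 0.0007420 m/day.
Q = K_eq · A · (Δh/L) = 0.0007420 × 1100 × (7.66/14.07) = 0.4443 m³/day.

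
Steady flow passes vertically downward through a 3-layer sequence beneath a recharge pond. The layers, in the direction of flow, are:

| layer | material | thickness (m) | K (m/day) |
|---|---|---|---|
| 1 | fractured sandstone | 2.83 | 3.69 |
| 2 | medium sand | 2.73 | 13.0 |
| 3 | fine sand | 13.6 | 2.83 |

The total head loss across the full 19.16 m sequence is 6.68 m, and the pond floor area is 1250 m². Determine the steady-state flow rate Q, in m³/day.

Flow is perpendicular to layering, so the layers act in series and the equivalent K is the thickness-weighted harmonic mean.
Total thickness L = 2.83 + 2.73 + 13.6 = 19.16 m.
Σ(b_i/K_i) = 2.83/3.69 + 2.73/13.0 + 13.6/2.83 = 5.783 d.
K_eq = L / Σ(b_i/K_i) = 19.16 / 5.783 = 3.313 m/day.
Q = K_eq · A · (Δh/L) = 3.313 × 1250 × (6.68/19.16) = 1444 m³/day.

1440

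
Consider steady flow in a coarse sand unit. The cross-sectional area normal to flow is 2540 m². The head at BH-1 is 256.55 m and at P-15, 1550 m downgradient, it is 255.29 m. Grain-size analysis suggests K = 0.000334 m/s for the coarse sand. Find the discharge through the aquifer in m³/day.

59.6

Convert K: 0.000334 m/s × 86400 = 28.86 m/day.
Hydraulic gradient i = (256.55 − 255.29) / 1550 = 1.26 / 1550 = 0.0008129.
Darcy's law: Q = K · A · i = 28.86 × 2540 × 0.0008129 = 59.58 m³/day.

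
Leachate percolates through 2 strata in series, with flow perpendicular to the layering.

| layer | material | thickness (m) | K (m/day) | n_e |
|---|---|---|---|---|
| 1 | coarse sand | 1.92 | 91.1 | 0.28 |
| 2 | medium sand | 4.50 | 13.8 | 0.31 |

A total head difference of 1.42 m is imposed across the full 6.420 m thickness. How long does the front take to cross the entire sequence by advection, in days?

With flow normal to the layers, continuity requires the same specific discharge q through every layer.
Σ(b_i/K_i) = 1.92/91.1 + 4.50/13.8 = 0.3472 d.
q = Δh / Σ(b_i/K_i) = 1.42 / 0.3472 = 4.090 m/day.
In each layer the seepage velocity is v_i = q/n_i, so the layer transit time is t_i = b_i·n_i / q:
  layer 1 (coarse sand): t_1 = 1.92 × 0.28 / 4.090 = 0.1314 d
  layer 2 (medium sand): t_2 = 4.50 × 0.31 / 4.090 = 0.3411 d
Total t = Σ t_i = 0.4725 days.

0.472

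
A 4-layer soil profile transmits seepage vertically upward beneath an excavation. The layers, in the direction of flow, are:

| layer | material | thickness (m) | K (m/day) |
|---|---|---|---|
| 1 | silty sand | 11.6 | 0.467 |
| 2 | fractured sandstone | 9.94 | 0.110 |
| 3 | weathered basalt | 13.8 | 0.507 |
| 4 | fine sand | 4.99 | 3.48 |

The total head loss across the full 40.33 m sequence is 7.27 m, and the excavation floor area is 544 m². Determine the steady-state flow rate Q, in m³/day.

27.5

Flow is perpendicular to layering, so the layers act in series and the equivalent K is the thickness-weighted harmonic mean.
Total thickness L = 11.6 + 9.94 + 13.8 + 4.99 = 40.33 m.
Σ(b_i/K_i) = 11.6/0.467 + 9.94/0.110 + 13.8/0.507 + 4.99/3.48 = 143.9 d.
K_eq = L / Σ(b_i/K_i) = 40.33 / 143.9 = 0.2804 m/day.
Q = K_eq · A · (Δh/L) = 0.2804 × 544 × (7.27/40.33) = 27.49 m³/day.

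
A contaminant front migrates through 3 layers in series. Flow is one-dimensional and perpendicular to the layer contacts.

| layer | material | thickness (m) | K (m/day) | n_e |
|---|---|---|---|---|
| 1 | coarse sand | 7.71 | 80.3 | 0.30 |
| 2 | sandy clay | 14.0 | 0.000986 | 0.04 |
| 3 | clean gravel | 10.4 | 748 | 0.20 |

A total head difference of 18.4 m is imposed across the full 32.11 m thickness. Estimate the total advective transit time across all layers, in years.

With flow normal to the layers, continuity requires the same specific discharge q through every layer.
Σ(b_i/K_i) = 7.71/80.3 + 14.0/0.000986 + 10.4/748 = 14199 d.
q = Δh / Σ(b_i/K_i) = 18.4 / 14199 = 0.001296 m/day.
In each layer the seepage velocity is v_i = q/n_i, so the layer transit time is t_i = b_i·n_i / q:
  layer 1 (coarse sand): t_1 = 7.71 × 0.30 / 0.001296 = 1785 d
  layer 2 (sandy clay): t_2 = 14.0 × 0.04 / 0.001296 = 432.1 d
  layer 3 (clean gravel): t_3 = 10.4 × 0.20 / 0.001296 = 1605 d
Total t = Σ t_i = 3822 days = 10.46 years.

10.5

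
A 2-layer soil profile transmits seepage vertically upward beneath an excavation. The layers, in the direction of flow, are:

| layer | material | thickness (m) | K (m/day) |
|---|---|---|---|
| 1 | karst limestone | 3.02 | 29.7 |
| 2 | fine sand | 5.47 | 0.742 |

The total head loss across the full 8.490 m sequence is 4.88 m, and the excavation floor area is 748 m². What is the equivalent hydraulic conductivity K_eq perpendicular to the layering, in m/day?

Flow is perpendicular to layering, so the layers act in series and the equivalent K is the thickness-weighted harmonic mean.
Total thickness L = 3.02 + 5.47 = 8.490 m.
Σ(b_i/K_i) = 3.02/29.7 + 5.47/0.742 = 7.474 d.
K_eq = L / Σ(b_i/K_i) = 8.490 / 7.474 = 1.136 m/day.

1.14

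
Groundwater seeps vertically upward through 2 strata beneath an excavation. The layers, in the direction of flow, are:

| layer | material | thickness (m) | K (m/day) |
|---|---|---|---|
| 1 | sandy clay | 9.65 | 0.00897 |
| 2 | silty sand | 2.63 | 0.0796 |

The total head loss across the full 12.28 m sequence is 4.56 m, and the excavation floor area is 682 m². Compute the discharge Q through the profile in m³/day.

2.80

Flow is perpendicular to layering, so the layers act in series and the equivalent K is the thickness-weighted harmonic mean.
Total thickness L = 9.65 + 2.63 = 12.28 m.
Σ(b_i/K_i) = 9.65/0.00897 + 2.63/0.0796 = 1109 d.
K_eq = L / Σ(b_i/K_i) = 12.28 / 1109 = 0.01107 m/day.
Q = K_eq · A · (Δh/L) = 0.01107 × 682 × (4.56/12.28) = 2.805 m³/day.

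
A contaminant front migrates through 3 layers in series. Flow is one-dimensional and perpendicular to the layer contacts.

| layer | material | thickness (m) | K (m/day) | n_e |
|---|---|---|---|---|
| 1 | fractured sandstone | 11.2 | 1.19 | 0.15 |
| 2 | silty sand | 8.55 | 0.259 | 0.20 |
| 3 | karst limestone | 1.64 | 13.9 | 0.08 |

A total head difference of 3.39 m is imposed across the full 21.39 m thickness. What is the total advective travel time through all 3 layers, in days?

44.2

With flow normal to the layers, continuity requires the same specific discharge q through every layer.
Σ(b_i/K_i) = 11.2/1.19 + 8.55/0.259 + 1.64/13.9 = 42.54 d.
q = Δh / Σ(b_i/K_i) = 3.39 / 42.54 = 0.07969 m/day.
In each layer the seepage velocity is v_i = q/n_i, so the layer transit time is t_i = b_i·n_i / q:
  layer 1 (fractured sandstone): t_1 = 11.2 × 0.15 / 0.07969 = 21.08 d
  layer 2 (silty sand): t_2 = 8.55 × 0.20 / 0.07969 = 21.46 d
  layer 3 (karst limestone): t_3 = 1.64 × 0.08 / 0.07969 = 1.646 d
Total t = Σ t_i = 44.19 days.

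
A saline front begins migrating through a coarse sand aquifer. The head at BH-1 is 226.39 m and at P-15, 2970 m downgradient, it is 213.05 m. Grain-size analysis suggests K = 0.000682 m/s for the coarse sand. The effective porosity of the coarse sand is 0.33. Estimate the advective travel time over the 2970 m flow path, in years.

10.1

Convert K: 0.000682 m/s × 86400 = 58.92 m/day.
Hydraulic gradient i = (226.39 − 213.05) / 2970 = 13.34 / 2970 = 0.004492.
Darcy flux q = K · i = 58.92 × 0.004492 = 0.2647 m/day.
Seepage velocity v = q / n_e = 0.2647 / 0.33 = 0.8020 m/day.
Travel time t = L / v = 2970 / 0.8020 = 3703 days = 10.14 years.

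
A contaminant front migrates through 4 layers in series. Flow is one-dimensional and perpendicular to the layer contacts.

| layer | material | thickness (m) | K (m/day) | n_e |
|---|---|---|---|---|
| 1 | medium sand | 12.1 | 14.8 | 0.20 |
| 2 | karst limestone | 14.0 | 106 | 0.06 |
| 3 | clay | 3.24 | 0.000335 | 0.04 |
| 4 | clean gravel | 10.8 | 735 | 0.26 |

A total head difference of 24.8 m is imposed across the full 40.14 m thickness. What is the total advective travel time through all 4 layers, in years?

With flow normal to the layers, continuity requires the same specific discharge q through every layer.
Σ(b_i/K_i) = 12.1/14.8 + 14.0/106 + 3.24/0.000335 + 10.8/735 = 9673 d.
q = Δh / Σ(b_i/K_i) = 24.8 / 9673 = 0.002564 m/day.
In each layer the seepage velocity is v_i = q/n_i, so the layer transit time is t_i = b_i·n_i / q:
  layer 1 (medium sand): t_1 = 12.1 × 0.20 / 0.002564 = 943.9 d
  layer 2 (karst limestone): t_2 = 14.0 × 0.06 / 0.002564 = 327.6 d
  layer 3 (clay): t_3 = 3.24 × 0.04 / 0.002564 = 50.55 d
  layer 4 (clean gravel): t_4 = 10.8 × 0.26 / 0.002564 = 1095 d
Total t = Σ t_i = 2417 days = 6.618 years.

6.62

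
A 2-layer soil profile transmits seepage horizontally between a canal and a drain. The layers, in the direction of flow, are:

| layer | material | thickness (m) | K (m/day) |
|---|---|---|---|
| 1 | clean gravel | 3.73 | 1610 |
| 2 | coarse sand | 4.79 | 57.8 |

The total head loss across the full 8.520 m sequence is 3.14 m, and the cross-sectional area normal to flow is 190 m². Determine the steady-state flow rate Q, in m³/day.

Flow is perpendicular to layering, so the layers act in series and the equivalent K is the thickness-weighted harmonic mean.
Total thickness L = 3.73 + 4.79 = 8.520 m.
Σ(b_i/K_i) = 3.73/1610 + 4.79/57.8 = 0.08519 d.
K_eq = L / Σ(b_i/K_i) = 8.520 / 0.08519 = 100.0 m/day.
Q = K_eq · A · (Δh/L) = 100.0 × 190 × (3.14/8.520) = 7003 m³/day.

7000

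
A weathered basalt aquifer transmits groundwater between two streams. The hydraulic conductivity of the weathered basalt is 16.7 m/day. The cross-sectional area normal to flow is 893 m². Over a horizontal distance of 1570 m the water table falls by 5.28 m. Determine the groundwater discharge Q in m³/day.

Hydraulic gradient i = Δh / L = 5.28 / 1570 = 0.003363.
Darcy's law: Q = K · A · i = 16.70 × 893.0 × 0.003363 = 50.15 m³/day.

50.2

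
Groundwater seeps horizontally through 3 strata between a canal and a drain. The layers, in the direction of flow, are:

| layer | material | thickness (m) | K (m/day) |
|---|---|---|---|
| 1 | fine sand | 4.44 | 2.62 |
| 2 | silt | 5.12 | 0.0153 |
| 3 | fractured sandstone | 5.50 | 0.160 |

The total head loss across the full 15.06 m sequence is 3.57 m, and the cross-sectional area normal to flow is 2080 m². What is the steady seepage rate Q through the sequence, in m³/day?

20.0

Flow is perpendicular to layering, so the layers act in series and the equivalent K is the thickness-weighted harmonic mean.
Total thickness L = 4.44 + 5.12 + 5.50 = 15.06 m.
Σ(b_i/K_i) = 4.44/2.62 + 5.12/0.0153 + 5.50/0.160 = 370.7 d.
K_eq = L / Σ(b_i/K_i) = 15.06 / 370.7 = 0.04062 m/day.
Q = K_eq · A · (Δh/L) = 0.04062 × 2080 × (3.57/15.06) = 20.03 m³/day.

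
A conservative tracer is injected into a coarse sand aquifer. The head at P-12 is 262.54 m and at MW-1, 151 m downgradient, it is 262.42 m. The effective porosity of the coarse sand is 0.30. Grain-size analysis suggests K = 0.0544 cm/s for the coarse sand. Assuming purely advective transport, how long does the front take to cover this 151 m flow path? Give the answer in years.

3.32

Convert K: 0.0544 cm/s × 864 = 47.00 m/day.
Hydraulic gradient i = (262.54 − 262.42) / 151 = 0.12 / 151 = 0.0007947.
Darcy flux q = K · i = 47.00 × 0.0007947 = 0.03735 m/day.
Seepage velocity v = q / n_e = 0.03735 / 0.30 = 0.1245 m/day.
Travel time t = L / v = 151 / 0.1245 = 1213 days = 3.320 years.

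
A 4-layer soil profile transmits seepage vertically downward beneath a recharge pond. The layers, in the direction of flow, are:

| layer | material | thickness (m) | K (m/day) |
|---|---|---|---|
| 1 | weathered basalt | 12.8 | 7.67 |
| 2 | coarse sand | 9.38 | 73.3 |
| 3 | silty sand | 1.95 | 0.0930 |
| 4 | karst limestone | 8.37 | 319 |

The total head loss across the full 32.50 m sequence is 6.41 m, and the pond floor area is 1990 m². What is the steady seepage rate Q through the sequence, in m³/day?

Flow is perpendicular to layering, so the layers act in series and the equivalent K is the thickness-weighted harmonic mean.
Total thickness L = 12.8 + 9.38 + 1.95 + 8.37 = 32.50 m.
Σ(b_i/K_i) = 12.8/7.67 + 9.38/73.3 + 1.95/0.0930 + 8.37/319 = 22.79 d.
K_eq = L / Σ(b_i/K_i) = 32.50 / 22.79 = 1.426 m/day.
Q = K_eq · A · (Δh/L) = 1.426 × 1990 × (6.41/32.50) = 559.7 m³/day.

560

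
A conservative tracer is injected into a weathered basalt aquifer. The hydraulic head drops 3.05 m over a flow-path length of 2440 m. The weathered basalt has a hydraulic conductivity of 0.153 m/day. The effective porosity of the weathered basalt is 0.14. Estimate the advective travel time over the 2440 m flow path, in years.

4890

Hydraulic gradient i = Δh / L = 3.05 / 2440 = 0.001250.
Darcy flux q = K · i = 0.1530 × 0.001250 = 0.0001913 m/day.
Seepage velocity v = q / n_e = 0.0001913 / 0.14 = 0.001366 m/day.
Travel time t = L / v = 2440 / 0.001366 = 1.786e+06 days = 4890 years.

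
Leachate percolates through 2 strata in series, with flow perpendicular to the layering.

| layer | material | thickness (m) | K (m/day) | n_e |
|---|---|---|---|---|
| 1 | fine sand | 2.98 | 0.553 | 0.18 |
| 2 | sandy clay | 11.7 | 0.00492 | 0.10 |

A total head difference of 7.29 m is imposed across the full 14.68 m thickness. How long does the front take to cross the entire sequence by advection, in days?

558

With flow normal to the layers, continuity requires the same specific discharge q through every layer.
Σ(b_i/K_i) = 2.98/0.553 + 11.7/0.00492 = 2383 d.
q = Δh / Σ(b_i/K_i) = 7.29 / 2383 = 0.003059 m/day.
In each layer the seepage velocity is v_i = q/n_i, so the layer transit time is t_i = b_i·n_i / q:
  layer 1 (fine sand): t_1 = 2.98 × 0.18 / 0.003059 = 175.4 d
  layer 2 (sandy clay): t_2 = 11.7 × 0.10 / 0.003059 = 382.5 d
Total t = Σ t_i = 557.9 days.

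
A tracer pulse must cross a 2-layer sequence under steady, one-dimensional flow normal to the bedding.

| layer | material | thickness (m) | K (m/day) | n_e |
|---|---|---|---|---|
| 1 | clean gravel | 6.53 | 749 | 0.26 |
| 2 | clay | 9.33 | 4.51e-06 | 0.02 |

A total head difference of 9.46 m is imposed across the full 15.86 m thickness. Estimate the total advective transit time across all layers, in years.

With flow normal to the layers, continuity requires the same specific discharge q through every layer.
Σ(b_i/K_i) = 6.53/749 + 9.33/4.51e-06 = 2.069e+06 d.
q = Δh / Σ(b_i/K_i) = 9.46 / 2.069e+06 = 4.573e-06 m/day.
In each layer the seepage velocity is v_i = q/n_i, so the layer transit time is t_i = b_i·n_i / q:
  layer 1 (clean gravel): t_1 = 6.53 × 0.26 / 4.573e-06 = 3.713e+05 d
  layer 2 (clay): t_2 = 9.33 × 0.02 / 4.573e-06 = 40806 d
Total t = Σ t_i = 4.121e+05 days = 1128 years.

1130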